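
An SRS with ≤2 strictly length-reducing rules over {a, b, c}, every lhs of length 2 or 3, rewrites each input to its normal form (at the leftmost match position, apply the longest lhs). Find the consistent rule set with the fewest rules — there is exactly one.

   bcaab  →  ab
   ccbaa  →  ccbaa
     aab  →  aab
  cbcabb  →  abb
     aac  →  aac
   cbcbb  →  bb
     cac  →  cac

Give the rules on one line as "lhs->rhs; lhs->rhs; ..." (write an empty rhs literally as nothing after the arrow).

  | bcaab => ab
  | ccbaa
  | aab
  | cbcabb => abb

bca->; cbc->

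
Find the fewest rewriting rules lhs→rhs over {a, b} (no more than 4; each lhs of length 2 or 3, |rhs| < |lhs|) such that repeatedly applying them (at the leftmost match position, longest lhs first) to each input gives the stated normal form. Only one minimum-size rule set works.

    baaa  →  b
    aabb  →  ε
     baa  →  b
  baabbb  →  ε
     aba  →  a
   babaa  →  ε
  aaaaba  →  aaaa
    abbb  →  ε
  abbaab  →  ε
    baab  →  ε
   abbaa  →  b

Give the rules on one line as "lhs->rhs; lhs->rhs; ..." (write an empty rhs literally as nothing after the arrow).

ab->; ba->b; bb->; bba->bb

  | baaa => baa => ba => b
  | aabb => ab => ε
  | baa => ba => b
  | baabbb => babbb => bbbb => bb => ε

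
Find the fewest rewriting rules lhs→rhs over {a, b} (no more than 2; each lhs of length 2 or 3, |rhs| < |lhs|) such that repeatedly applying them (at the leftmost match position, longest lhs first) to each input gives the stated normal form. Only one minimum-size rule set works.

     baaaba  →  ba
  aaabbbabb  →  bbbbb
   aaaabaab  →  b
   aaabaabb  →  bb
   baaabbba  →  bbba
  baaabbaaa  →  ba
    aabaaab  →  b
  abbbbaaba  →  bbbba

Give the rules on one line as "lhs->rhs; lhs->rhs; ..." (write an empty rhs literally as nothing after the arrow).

  | baaaba => aba => ba
  | aaabbbabb => aabbbabb => abbbabb => bbbabb => bbbbb
  | aaaabaab => aaabaab => aabaab => abaab => baab => b
  | aaabaabb => aabaabb => abaabb => baabb => bb

ab->b; baa->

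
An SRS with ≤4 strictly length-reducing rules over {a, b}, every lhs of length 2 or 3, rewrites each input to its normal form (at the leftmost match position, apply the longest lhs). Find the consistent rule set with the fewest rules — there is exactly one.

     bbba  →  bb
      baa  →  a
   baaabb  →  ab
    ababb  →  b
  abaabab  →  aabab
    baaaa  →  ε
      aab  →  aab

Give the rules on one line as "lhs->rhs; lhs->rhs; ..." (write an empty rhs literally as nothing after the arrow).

aaa->; abb->b; baa->a; bba->b

  | bbba => bb
  | baa => a
  | baaabb => aabb => ab
  | ababb => abb => b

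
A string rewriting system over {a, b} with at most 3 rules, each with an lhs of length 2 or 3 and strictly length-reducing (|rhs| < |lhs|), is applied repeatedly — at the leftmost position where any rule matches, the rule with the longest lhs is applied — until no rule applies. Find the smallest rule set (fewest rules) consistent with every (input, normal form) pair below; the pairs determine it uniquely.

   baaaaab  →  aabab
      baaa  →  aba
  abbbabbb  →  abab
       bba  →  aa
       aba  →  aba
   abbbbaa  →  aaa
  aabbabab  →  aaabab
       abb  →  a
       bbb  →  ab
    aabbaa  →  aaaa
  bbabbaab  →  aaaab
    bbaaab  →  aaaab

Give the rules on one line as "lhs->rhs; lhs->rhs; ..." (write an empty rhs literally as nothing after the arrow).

abb->a; baa->ab; bb->a

  | baaaaab => abaaab => aabab
  | baaa => aba
  | abbbabbb => ababbb => abab
  | bba => aa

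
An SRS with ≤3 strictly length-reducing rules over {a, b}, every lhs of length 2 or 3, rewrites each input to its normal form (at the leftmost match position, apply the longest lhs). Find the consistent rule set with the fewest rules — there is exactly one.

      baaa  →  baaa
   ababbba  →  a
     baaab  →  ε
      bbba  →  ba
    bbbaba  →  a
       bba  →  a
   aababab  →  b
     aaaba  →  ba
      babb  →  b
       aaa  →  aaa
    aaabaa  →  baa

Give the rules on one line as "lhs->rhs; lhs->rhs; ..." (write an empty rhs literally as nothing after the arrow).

ab->b; bb->

  | baaa
  | ababbba => babbba => bbbba => bba => a
  | baaab => baab => bab => bb => ε
  | bbba => ba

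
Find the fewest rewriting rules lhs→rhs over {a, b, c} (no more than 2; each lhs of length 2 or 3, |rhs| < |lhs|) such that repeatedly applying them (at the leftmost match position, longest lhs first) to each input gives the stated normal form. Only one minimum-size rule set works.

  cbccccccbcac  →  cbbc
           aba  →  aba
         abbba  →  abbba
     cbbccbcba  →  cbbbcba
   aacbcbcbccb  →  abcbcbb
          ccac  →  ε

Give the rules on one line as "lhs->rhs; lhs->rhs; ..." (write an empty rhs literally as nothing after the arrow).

ac->; cc->

  | cbccccccbcac => cbccccbcac => cbccbcac => cbbcac => cbbc
  | aba
  | abbba
  | cbbccbcba => cbbbcba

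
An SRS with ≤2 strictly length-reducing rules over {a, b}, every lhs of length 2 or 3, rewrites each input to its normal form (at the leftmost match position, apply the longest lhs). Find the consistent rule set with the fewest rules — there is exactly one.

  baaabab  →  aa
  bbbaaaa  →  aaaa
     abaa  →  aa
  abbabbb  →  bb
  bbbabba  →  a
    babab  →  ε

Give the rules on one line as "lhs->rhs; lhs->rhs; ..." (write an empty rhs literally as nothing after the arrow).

  | baaabab => aaabab => aaab => aa
  | bbbaaaa => bbaaaa => baaaa => aaaa
  | abaa => aa
  | abbabbb => babbb => abbb => bb

ab->; ba->a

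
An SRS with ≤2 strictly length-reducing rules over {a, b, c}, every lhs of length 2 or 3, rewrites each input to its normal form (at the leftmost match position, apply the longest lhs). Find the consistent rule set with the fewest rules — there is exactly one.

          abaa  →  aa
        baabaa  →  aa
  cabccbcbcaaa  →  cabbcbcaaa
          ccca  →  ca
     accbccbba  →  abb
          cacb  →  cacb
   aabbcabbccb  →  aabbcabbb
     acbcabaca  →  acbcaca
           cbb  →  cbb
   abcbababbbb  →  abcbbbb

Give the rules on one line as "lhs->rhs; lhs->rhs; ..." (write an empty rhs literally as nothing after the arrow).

ba->; cc->

  | abaa => aa
  | baabaa => abaa => aa
  | cabccbcbcaaa => cabbcbcaaa
  | ccca => ca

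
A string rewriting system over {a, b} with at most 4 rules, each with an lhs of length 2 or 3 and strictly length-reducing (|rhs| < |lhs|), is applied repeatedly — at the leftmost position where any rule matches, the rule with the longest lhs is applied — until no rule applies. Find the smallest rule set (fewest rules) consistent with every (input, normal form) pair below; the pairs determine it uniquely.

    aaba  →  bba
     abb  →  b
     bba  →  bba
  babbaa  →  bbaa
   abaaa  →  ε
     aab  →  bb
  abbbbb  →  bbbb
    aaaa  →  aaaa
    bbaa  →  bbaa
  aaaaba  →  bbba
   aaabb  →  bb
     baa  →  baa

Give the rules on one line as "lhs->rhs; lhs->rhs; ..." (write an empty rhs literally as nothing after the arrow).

aab->bb; ab->; aba->ab

  | aaba => bba
  | abb => b
  | bba
  | babbaa => bbaa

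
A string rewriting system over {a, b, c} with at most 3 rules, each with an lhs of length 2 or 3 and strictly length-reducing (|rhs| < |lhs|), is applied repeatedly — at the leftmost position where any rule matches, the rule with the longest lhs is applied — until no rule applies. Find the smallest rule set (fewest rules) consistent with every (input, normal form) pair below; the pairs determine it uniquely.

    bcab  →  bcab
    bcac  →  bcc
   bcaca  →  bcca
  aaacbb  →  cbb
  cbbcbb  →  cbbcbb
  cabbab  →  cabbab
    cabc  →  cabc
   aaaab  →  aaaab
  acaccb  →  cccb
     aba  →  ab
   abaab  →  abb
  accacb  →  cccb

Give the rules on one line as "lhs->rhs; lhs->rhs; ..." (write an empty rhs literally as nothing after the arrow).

aba->ab; ac->c

  | bcab
  | bcac => bcc
  | bcaca => bcca
  | aaacbb => aacbb => acbb => cbb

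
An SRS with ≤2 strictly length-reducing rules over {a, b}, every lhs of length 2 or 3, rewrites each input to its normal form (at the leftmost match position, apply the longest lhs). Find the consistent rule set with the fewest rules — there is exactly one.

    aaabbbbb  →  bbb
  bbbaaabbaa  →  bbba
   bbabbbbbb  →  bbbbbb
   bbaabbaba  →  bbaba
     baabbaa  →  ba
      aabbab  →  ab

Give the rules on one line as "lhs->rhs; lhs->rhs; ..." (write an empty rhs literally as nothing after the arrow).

aa->a; abb->

  | aaabbbbb => aabbbbb => abbbbb => bbb
  | bbbaaabbaa => bbbaabbaa => bbbabbaa => bbbaa => bbba
  | bbabbbbbb => bbbbbb
  | bbaabbaba => bbabbaba => bbaba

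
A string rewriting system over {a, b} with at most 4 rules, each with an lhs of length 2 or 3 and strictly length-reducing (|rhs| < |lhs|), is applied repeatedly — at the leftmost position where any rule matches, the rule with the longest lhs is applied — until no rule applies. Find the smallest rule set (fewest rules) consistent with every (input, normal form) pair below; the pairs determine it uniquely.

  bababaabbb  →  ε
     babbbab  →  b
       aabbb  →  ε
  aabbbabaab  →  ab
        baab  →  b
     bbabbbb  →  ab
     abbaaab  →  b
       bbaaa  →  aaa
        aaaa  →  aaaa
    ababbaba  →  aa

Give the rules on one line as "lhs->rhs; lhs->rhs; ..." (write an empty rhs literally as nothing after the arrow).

aab->b; ba->a; bbb->

  | bababaabbb => ababaabbb => aabaabbb => baabbb => aabbb => bbb => ε
  | babbbab => abbbab => aab => b
  | aabbb => bbb => ε
  | aabbbabaab => bbbabaab => abaab => aaab => ab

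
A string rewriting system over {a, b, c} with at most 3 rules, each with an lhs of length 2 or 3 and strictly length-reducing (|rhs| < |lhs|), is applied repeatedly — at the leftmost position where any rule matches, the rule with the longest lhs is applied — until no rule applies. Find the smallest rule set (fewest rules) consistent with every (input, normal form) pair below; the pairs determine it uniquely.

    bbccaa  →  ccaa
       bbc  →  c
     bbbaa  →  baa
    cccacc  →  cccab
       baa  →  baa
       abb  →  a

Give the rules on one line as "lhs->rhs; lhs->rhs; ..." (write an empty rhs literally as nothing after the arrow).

acc->ab; bb->

  | bbccaa => ccaa
  | bbc => c
  | bbbaa => baa
  | cccacc => cccab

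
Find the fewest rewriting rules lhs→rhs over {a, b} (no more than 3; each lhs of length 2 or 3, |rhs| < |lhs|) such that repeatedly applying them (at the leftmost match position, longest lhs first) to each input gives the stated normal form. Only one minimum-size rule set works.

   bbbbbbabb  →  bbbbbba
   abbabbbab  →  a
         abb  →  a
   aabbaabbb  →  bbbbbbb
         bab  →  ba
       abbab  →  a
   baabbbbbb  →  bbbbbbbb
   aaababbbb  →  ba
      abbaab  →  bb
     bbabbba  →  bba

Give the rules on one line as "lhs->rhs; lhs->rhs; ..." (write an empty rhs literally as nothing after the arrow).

  | bbbbbbabb => bbbbbbab => bbbbbba
  | abbabbbab => ababbbab => abbbab => abbab => abab => ab => a
  | abb => ab => a
  | aabbaabbb => bbbaabbb => bbbbbbb

aa->b; ab->a; aba->a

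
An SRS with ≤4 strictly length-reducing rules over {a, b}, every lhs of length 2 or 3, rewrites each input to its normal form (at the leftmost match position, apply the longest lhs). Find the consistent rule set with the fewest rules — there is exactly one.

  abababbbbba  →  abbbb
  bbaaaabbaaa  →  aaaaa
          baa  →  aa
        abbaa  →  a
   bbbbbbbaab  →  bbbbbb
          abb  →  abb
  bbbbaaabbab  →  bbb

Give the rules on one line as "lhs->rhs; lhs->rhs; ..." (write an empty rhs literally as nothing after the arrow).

ba->; baa->aa; bba->b

  | abababbbbba => ababbbbba => abbbbba => abbbb
  | bbaaaabbaaa => baaabbaaa => aaabbaaa => aaabaa => aaaaa
  | baa => aa
  | abbaa => aba => a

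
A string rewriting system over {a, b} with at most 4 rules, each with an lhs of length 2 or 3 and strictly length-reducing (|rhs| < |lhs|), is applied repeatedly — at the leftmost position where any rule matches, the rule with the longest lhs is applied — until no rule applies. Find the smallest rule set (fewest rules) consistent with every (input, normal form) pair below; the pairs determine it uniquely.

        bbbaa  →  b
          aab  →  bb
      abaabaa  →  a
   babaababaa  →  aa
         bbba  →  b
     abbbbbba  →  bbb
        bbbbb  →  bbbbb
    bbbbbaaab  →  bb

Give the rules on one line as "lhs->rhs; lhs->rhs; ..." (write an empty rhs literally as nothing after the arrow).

aab->bb; ab->; ba->b; bba->

  | bbbaa => ba => b
  | aab => bb
  | abaabaa => aabaa => bbaa => a
  | babaababaa => bbaababaa => ababaa => abaa => aa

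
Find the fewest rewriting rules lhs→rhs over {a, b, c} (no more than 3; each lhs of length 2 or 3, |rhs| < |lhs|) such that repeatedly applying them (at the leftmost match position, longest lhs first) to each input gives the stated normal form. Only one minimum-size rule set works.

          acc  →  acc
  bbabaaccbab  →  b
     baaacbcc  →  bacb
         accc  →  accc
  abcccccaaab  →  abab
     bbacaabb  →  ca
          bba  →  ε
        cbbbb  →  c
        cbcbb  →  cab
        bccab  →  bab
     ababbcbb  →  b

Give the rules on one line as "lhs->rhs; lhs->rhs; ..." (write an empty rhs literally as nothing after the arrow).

aa->; bb->a; bc->b

  | acc
  | bbabaaccbab => aabaaccbab => baaccbab => bccbab => bcbab => bbab => aab => b
  | baaacbcc => bacbcc => bacbc => bacb
  | accc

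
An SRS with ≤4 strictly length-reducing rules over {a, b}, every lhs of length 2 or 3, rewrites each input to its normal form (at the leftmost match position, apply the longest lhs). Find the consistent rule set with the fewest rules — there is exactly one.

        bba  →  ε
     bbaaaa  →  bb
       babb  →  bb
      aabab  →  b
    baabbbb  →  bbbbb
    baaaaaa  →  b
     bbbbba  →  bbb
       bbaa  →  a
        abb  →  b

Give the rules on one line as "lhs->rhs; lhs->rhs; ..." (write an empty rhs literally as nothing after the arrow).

aa->; aaa->bb; ab->; bba->

  | bba => ε
  | bbaaaa => aaa => bb
  | babb => bb
  | aabab => bab => b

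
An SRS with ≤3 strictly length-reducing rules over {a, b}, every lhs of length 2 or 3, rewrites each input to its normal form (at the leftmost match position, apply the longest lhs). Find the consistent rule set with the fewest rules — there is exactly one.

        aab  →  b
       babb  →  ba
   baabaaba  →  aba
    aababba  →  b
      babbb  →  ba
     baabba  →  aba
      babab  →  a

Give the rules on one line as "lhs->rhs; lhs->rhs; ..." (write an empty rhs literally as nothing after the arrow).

aa->; bab->ba; bb->a

  | aab => b
  | babb => bab => ba
  | baabaaba => bbaaba => aaaba => aba
  | aababba => babba => baba => baa => b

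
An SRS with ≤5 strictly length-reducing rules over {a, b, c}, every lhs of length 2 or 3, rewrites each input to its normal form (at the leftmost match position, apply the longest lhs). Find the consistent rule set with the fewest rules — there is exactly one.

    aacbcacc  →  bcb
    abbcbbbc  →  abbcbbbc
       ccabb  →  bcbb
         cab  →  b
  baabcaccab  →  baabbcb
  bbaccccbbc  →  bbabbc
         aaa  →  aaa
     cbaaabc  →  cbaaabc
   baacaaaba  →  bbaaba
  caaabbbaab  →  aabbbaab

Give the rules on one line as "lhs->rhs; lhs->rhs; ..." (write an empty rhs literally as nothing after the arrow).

  | aacbcacc => bcbcacc => bcbcc => bcb
  | abbcbbbc
  | ccabb => bcbb
  | cab => b

aac->bc; ca->; cc->; cca->bc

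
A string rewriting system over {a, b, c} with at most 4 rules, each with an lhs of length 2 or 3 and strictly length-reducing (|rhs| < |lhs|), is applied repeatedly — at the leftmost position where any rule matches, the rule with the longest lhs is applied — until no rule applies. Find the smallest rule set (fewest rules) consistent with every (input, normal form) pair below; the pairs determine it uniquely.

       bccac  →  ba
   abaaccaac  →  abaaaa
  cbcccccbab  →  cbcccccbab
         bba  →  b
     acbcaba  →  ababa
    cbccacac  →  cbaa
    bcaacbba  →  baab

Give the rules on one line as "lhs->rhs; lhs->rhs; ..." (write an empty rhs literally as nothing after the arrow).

  | bccac => bcac => bac => ba
  | abaaccaac => abaacaac => abaaaac => abaaaa
  | cbcccccbab
  | bba => b

ac->a; bba->b; ca->a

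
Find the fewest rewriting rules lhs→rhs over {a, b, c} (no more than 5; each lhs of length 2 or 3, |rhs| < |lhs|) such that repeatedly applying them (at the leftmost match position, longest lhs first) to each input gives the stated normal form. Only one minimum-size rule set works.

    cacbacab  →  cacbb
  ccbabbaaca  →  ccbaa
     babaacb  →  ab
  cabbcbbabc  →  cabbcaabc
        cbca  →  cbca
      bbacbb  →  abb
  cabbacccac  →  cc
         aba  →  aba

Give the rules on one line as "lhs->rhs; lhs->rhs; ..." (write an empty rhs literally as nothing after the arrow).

aac->a; aca->; bab->; bba->aa

  | cacbacab => cacbb
  | ccbabbaaca => ccbaaca => ccbaa
  | babaacb => aacb => ab
  | cabbcbbabc => cabbcaabc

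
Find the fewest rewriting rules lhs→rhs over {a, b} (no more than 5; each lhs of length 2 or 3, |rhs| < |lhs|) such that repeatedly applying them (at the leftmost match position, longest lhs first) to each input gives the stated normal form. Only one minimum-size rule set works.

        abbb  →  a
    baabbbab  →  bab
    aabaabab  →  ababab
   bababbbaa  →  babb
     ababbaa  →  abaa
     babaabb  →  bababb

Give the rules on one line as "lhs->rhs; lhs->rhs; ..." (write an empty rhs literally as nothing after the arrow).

aaa->b; aab->ab; bba->; bbb->

  | abbb => a
  | baabbbab => babbbab => baab => bab
  | aabaabab => abaabab => ababab
  | bababbbaa => babaaa => babb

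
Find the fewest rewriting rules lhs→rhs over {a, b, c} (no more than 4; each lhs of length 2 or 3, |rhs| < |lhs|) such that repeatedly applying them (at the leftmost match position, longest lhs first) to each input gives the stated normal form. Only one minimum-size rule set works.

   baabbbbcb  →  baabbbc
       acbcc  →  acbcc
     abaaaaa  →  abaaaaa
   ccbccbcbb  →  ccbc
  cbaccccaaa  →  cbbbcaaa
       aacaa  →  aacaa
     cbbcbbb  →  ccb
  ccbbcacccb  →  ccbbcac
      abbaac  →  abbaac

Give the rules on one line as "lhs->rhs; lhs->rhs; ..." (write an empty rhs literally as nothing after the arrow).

  | baabbbbcb => baabbbc
  | acbcc
  | abaaaaa
  | ccbccbcbb => ccbcccb => ccbbcb => ccbc

bac->bb; bcb->c; ccc->bc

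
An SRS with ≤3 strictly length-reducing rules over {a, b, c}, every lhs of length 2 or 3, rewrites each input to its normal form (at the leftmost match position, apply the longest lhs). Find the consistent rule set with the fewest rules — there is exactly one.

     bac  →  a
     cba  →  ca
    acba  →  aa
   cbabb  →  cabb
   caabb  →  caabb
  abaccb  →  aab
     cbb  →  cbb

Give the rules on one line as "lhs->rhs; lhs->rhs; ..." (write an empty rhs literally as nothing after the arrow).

  | bac => ac => a
  | cba => ca
  | acba => aba => aa
  | cbabb => cabb

ac->a; ba->a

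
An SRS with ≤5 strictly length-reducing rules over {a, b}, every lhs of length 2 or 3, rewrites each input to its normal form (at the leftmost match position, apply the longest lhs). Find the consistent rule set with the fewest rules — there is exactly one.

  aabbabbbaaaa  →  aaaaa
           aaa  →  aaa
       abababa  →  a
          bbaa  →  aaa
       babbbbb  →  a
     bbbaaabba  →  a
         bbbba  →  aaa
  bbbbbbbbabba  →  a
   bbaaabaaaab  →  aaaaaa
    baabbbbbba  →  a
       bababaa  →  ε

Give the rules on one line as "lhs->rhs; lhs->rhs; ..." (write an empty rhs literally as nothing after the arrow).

  | aabbabbbaaaa => ababbbaaaa => abbbaaaa => aabaaaa => aaaaa
  | aaa
  | abababa => ababa => aba => a
  | bbaa => aaa

aab->a; ba->; baa->; bb->a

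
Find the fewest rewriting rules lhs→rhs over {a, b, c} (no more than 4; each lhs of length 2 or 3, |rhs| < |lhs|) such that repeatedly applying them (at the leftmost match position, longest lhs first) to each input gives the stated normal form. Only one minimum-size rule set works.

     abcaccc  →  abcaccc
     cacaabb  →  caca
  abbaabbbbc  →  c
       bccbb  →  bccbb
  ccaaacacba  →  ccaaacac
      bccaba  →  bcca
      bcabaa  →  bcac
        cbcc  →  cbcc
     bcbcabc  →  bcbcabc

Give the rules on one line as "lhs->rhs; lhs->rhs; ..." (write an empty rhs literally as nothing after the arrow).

abb->; ba->; baa->c

  | abcaccc
  | cacaabb => caca
  | abbaabbbbc => aabbbbc => abbc => c
  | bccbb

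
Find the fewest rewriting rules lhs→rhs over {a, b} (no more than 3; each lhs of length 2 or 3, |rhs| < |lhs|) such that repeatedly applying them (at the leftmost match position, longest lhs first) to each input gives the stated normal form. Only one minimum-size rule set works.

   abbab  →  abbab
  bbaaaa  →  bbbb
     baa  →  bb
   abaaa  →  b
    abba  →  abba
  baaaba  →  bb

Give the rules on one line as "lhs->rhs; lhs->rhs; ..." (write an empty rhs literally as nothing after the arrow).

aa->b; aba->

  | abbab
  | bbaaaa => bbbaa => bbbb
  | baa => bb
  | abaaa => aa => b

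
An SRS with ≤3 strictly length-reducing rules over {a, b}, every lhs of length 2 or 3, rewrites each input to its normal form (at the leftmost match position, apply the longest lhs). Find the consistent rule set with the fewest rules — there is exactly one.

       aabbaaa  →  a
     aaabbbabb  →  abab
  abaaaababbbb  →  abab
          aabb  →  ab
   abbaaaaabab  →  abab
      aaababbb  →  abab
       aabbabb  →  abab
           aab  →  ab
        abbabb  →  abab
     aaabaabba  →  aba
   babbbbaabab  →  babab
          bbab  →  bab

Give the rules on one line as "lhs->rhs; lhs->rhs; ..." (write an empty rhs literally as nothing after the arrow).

aa->a; baa->; bb->b

  | aabbaaa => abbaaa => abaaa => aa => a
  | aaabbbabb => aabbbabb => abbbabb => abbabb => ababb => abab
  | abaaaababbbb => aaababbbb => aababbbb => ababbbb => ababbb => ababb => abab
  | aabb => abb => ab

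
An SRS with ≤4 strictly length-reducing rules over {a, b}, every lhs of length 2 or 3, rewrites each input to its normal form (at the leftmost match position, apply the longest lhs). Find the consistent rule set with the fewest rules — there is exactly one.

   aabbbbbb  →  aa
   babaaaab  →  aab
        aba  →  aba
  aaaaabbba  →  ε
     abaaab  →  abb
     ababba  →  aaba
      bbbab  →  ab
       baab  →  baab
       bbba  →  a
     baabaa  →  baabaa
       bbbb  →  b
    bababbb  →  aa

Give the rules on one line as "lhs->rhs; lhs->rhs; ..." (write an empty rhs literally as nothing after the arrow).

aaa->; bab->a; bbb->

  | aabbbbbb => aabbb => aa
  | babaaaab => aaaaab => aab
  | aba
  | aaaaabbba => aabbba => aaa => ε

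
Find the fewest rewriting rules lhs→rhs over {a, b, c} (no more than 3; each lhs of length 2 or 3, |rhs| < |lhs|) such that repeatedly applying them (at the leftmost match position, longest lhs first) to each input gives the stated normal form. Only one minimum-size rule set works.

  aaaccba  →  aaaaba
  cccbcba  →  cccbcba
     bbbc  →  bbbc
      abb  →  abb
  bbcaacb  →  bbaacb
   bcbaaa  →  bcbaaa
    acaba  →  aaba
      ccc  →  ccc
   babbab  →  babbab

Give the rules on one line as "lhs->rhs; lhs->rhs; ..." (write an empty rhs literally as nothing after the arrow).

  | aaaccba => aaaaba
  | cccbcba
  | bbbc
  | abb

acc->aa; ca->a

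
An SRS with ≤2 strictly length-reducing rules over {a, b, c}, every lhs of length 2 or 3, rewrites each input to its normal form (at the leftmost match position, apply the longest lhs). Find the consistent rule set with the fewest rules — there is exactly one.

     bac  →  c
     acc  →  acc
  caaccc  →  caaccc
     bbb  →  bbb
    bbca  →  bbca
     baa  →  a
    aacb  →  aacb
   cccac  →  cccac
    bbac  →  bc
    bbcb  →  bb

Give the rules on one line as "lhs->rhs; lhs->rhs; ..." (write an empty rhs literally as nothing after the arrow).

ba->; bcb->b

  | bac => c
  | acc
  | caaccc
  | bbb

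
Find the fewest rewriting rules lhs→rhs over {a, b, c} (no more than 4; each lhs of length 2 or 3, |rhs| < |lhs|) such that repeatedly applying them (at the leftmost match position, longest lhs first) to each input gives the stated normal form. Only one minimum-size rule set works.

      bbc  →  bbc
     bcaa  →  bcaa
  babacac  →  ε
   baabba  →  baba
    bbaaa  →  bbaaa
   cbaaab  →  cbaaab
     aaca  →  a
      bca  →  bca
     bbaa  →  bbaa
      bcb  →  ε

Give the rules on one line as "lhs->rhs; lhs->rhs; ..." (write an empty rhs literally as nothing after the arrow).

  | bbc
  | bcaa
  | babacac => babc => bcb => ε
  | baabba => baba

abb->b; abc->cb; aca->; bcb->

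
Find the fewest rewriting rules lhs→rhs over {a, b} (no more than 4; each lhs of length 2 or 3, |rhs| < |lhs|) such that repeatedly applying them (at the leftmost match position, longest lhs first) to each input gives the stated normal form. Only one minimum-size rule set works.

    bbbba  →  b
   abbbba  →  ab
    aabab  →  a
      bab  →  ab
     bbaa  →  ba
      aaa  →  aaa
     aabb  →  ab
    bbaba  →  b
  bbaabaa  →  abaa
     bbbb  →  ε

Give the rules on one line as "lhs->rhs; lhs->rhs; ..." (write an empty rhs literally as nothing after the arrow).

  | bbbba => bba => b
  | abbbba => abba => ab
  | aabab => aab => a
  | bab => ab

aab->a; bab->ab; bb->; bba->b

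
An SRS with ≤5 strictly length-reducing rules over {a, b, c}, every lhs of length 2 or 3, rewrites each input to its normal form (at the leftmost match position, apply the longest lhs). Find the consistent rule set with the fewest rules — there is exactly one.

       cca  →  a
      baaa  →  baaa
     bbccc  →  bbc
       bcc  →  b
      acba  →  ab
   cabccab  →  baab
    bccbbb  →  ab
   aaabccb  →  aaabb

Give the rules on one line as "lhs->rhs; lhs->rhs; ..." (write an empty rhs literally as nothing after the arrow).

  | cca => a
  | baaa
  | bbccc => bbc
  | bcc => b

bbb->a; cab->ba; cba->b; cc->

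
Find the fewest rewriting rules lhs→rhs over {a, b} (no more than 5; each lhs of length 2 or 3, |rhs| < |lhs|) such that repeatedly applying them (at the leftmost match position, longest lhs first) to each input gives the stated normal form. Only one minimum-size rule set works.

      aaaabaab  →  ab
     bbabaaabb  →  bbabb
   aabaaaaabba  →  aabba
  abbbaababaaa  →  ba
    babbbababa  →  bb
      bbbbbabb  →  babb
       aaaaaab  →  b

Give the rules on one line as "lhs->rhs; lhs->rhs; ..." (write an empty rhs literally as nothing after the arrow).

aaa->; aba->; baa->ba; bbb->b

  | aaaabaab => abaab => ab
  | bbabaaabb => bbaabb => bbabb
  | aabaaaaabba => aaaaabba => aabba
  | abbbaababaaa => abaababaaa => ababaaa => baaa => baa => ba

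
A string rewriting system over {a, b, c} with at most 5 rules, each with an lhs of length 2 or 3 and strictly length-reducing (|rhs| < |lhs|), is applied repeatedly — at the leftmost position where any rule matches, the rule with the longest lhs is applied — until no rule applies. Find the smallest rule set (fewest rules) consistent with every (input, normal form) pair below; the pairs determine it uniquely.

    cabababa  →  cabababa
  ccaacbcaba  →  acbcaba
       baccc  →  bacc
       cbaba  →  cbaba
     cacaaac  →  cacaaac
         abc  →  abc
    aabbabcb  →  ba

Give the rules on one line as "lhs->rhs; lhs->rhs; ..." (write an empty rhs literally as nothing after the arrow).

aab->; bcb->; cca->; ccc->cc

  | cabababa
  | ccaacbcaba => acbcaba
  | baccc => bacc
  | cbaba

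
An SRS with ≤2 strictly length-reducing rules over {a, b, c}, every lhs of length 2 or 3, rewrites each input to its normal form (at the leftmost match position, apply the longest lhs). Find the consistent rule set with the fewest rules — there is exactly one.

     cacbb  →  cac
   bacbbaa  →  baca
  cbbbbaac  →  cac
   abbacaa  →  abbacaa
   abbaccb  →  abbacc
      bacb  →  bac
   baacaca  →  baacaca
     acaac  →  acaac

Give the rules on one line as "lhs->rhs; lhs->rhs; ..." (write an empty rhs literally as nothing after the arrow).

cb->c; cba->c

  | cacbb => cacb => cac
  | bacbbaa => bacbaa => baca
  | cbbbbaac => cbbbaac => cbbaac => cbaac => cac
  | abbacaa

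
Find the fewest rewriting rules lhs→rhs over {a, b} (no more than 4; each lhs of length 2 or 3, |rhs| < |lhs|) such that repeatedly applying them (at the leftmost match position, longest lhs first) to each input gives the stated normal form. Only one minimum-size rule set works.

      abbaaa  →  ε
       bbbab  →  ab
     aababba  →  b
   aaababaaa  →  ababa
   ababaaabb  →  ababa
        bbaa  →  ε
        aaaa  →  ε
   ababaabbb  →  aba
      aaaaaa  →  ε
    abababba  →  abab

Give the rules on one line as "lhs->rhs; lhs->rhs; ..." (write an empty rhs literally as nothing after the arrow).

aa->; bb->; bbb->bb

  | abbaaa => aaaa => aa => ε
  | bbbab => bbab => ab
  | aababba => babba => baa => b
  | aaababaaa => ababaaa => ababa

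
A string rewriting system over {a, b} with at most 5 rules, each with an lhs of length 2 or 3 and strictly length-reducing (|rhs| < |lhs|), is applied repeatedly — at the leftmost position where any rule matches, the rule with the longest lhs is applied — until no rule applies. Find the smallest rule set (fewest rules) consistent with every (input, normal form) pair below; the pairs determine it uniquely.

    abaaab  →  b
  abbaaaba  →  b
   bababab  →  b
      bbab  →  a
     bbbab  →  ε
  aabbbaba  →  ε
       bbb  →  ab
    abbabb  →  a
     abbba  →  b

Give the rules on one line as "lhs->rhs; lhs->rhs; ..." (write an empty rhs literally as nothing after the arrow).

aa->b; ba->; bab->aa; bb->a

  | abaaab => aaab => bab => aa => b
  | abbaaaba => aaaaaba => baaaba => aaba => bba => aa => b
  | bababab => aaabab => babab => aaab => bab => aa => b
  | bbab => aab => bb => a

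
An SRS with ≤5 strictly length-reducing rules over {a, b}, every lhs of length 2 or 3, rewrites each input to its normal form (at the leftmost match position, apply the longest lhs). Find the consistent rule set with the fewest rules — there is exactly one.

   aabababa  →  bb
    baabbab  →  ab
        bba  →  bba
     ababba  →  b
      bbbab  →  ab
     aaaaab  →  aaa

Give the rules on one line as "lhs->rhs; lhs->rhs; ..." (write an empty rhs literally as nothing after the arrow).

aab->ba; aba->aa; baa->b; bbb->

  | aabababa => baababa => bbaba => bbaa => bb
  | baabbab => bbbab => ab
  | bba
  | ababba => aabba => baba => baa => b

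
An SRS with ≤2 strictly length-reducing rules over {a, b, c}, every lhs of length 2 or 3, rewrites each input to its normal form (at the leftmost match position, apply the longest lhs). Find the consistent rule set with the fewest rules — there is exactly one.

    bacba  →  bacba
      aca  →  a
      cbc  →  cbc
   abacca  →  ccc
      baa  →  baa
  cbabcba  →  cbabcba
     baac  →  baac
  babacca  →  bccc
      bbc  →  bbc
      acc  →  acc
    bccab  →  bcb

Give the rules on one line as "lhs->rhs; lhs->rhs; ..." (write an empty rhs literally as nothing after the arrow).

  | bacba
  | aca => a
  | cbc
  | abacca => cccca => ccc

aba->cc; ca->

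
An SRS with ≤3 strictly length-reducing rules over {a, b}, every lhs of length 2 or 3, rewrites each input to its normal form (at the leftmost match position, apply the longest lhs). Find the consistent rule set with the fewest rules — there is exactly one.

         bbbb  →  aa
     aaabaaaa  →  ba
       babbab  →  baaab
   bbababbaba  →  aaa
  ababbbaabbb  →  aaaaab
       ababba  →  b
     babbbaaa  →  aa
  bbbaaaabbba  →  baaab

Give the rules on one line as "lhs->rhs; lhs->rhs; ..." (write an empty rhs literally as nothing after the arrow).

aba->b; bb->a

  | bbbb => abb => aa
  | aaabaaaa => aabaaa => abaa => ba
  | babbab => baaab
  | bbababbaba => aababbaba => abbbaba => aababa => abba => aaa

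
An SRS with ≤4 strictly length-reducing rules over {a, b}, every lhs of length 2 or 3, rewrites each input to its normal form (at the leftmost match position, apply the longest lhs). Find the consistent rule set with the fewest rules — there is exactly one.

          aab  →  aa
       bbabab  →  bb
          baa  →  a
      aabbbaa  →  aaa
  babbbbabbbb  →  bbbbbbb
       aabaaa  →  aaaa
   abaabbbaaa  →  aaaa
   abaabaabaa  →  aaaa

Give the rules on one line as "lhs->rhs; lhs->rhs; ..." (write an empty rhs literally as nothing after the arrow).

  | aab => aa
  | bbabab => bbab => bb
  | baa => a
  | aabbbaa => aabbaa => aabaa => aaa

ab->a; aba->a; ba->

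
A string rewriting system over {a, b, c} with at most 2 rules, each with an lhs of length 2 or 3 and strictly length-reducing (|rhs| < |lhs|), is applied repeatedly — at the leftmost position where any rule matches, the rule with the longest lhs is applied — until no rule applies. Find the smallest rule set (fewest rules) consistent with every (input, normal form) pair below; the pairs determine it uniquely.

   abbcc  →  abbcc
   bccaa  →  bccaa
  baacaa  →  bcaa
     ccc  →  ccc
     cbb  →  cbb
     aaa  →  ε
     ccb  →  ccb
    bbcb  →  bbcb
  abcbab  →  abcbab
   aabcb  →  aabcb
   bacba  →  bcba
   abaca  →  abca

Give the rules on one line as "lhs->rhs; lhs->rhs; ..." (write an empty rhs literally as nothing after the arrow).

  | abbcc
  | bccaa
  | baacaa => bacaa => bcaa
  | ccc

aaa->; ac->c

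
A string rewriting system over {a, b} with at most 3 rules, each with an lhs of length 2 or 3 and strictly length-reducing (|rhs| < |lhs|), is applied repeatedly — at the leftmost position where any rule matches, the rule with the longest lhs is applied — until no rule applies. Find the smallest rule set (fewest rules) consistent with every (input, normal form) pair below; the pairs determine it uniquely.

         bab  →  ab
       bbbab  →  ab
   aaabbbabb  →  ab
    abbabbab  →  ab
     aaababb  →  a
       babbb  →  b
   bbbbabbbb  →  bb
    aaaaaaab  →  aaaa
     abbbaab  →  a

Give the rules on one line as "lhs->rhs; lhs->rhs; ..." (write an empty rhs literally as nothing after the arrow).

  | bab => ab
  | bbbab => bbab => bab => ab
  | aaabbbabb => ababbabb => aabbabb => bababb => ababb => aabb => bab => ab
  | abbabbab => abbab => ab

aab->ba; abb->; ba->a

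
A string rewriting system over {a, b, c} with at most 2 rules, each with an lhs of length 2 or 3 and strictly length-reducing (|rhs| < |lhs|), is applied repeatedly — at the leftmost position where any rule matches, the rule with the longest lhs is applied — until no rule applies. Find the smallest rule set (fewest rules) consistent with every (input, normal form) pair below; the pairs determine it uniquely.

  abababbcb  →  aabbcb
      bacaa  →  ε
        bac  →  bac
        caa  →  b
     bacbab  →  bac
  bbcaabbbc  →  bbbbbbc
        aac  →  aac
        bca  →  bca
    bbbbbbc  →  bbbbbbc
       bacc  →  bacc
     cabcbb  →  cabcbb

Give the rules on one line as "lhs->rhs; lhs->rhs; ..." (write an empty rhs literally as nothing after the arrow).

bab->; caa->b

  | abababbcb => aabbcb
  | bacaa => bab => ε
  | bac
  | caa => b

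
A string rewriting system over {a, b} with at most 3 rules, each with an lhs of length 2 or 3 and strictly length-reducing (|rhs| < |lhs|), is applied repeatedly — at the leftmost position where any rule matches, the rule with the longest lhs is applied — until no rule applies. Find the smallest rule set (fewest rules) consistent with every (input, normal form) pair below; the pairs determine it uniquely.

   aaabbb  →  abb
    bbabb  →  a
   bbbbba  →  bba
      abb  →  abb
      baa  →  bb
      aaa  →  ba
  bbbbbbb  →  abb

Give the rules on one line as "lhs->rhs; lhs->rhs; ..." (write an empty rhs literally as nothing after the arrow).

aa->b; bab->a; bbb->ab

  | aaabbb => babbb => abb
  | bbabb => bab => a
  | bbbbba => abbba => aaba => bba
  | abb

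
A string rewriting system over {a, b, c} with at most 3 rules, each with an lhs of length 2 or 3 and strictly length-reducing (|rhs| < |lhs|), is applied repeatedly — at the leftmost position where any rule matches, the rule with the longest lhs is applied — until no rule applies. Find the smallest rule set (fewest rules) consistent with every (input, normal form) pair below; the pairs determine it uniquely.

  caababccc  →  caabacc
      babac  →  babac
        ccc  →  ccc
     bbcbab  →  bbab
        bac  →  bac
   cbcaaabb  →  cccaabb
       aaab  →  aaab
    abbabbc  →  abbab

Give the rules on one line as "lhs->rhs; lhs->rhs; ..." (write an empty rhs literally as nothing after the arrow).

bc->; bca->cc

  | caababccc => caabacc
  | babac
  | ccc
  | bbcbab => bbab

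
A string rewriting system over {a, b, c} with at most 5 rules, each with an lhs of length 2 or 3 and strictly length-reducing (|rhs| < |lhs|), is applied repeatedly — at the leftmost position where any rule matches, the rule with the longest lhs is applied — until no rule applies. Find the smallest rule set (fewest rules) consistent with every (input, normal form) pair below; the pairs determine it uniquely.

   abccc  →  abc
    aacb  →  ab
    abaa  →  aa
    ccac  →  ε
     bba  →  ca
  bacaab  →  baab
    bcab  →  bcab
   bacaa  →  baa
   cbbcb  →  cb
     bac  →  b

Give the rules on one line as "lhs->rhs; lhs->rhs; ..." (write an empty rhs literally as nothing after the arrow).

  | abccc => abc
  | aacb => ab
  | abaa => aa
  | ccac => ac => ε

aba->a; ac->; bb->c; cc->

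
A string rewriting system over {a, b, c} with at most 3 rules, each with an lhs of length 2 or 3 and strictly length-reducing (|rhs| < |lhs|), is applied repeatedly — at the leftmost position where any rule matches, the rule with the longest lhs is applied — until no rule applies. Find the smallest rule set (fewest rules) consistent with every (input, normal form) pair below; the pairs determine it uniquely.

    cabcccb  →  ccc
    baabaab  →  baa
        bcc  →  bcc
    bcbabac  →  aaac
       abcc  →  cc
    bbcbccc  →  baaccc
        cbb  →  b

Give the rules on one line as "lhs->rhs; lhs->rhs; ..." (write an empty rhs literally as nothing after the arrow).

  | cabcccb => ccccb => ccc
  | baabaab => baaab => baa
  | bcc
  | bcbabac => aaabac => aaac

ab->; bcb->aa; cb->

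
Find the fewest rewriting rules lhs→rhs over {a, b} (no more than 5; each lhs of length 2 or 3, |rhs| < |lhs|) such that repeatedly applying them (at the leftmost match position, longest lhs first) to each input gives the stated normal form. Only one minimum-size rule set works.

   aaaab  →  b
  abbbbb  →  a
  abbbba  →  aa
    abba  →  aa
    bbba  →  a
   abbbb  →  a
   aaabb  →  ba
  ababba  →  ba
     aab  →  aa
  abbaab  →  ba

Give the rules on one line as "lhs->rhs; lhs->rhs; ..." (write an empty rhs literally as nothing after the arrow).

aaa->ba; ab->a; baa->; bbb->

  | aaaab => baab => b
  | abbbbb => abbbb => abbb => abb => ab => a
  | abbbba => abbba => abba => aba => aa
  | abba => aba => aa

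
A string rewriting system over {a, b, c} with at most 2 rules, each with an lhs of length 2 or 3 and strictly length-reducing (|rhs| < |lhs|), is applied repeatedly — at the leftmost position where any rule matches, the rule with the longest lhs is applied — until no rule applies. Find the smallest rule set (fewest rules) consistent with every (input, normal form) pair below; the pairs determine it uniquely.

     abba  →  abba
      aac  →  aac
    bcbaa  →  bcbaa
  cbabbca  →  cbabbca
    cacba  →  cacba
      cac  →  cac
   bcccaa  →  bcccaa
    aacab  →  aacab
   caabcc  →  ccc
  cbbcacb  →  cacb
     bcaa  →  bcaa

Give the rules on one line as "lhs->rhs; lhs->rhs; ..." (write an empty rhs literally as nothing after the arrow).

  | abba
  | aac
  | bcbaa
  | cbabbca

aab->; cbb->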